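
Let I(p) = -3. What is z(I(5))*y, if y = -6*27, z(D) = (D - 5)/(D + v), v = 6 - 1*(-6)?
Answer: 144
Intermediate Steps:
v = 12 (v = 6 + 6 = 12)
z(D) = (-5 + D)/(12 + D) (z(D) = (D - 5)/(D + 12) = (-5 + D)/(12 + D))
y = -162
z(I(5))*y = ((-5 - 3)/(12 - 3))*(-162) = (-8/9)*(-162) = ((⅑)*(-8))*(-162) = -8/9*(-162) = 144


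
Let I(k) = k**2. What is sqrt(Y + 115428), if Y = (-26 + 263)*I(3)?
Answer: sqrt(117561) ≈ 342.87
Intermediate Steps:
Y = 2133 (Y = (-26 + 263)*3**2 = 237*9 = 2133)
sqrt(Y + 115428) = sqrt(2133 + 115428) = sqrt(117561)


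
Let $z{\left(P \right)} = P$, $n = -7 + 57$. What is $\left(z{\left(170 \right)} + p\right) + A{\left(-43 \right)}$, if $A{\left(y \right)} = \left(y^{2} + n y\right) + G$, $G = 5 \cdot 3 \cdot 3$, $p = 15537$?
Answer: $15451$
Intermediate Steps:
$G = 45$ ($G = 15 \cdot 3 = 45$)
$n = 50$
$A{\left(y \right)} = 45 + y^{2} + 50 y$ ($A{\left(y \right)} = \left(y^{2} + 50 y\right) + 45 = 45 + y^{2} + 50 y$)
$\left(z{\left(170 \right)} + p\right) + A{\left(-43 \right)} = \left(170 + 15537\right) + \left(45 + \left(-43\right)^{2} + 50 \left(-43\right)\right) = 15707 + \left(45 + 1849 - 2150\right) = 15707 - 256 = 15451$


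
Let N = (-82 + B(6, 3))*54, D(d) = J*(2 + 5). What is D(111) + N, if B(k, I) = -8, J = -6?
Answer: -4902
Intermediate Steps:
D(d) = -42 (D(d) = -6*(2 + 5) = -6*7 = -42)
N = -4860 (N = (-82 - 8)*54 = -90*54 = -4860)
D(111) + N = -42 - 4860 = -4902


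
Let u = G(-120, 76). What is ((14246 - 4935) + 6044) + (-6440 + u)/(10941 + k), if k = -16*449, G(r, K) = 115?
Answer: 57682410/3757 ≈ 15353.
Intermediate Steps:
u = 115
k = -7184
((14246 - 4935) + 6044) + (-6440 + u)/(10941 + k) = ((14246 - 4935) + 6044) + (-6440 + 115)/(10941 - 7184) = (9311 + 6044) - 6325/3757 = 15355 - 6325*1/3757 = 15355 - 6325/3757 = 57682410/3757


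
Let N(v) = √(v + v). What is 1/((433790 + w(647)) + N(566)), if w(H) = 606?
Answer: 108599/47174970921 - √283/94349941842 ≈ 2.3019e-6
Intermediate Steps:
N(v) = √2*√v (N(v) = √(2*v) = √2*√v)
1/((433790 + w(647)) + N(566)) = 1/((433790 + 606) + √2*√566) = 1/(434396 + 2*√283)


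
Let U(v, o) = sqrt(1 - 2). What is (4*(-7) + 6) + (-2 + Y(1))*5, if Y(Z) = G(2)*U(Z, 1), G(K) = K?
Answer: -32 + 10*I ≈ -32.0 + 10.0*I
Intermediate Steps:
U(v, o) = I (U(v, o) = sqrt(-1) = I)
Y(Z) = 2*I
(4*(-7) + 6) + (-2 + Y(1))*5 = (4*(-7) + 6) + (-2 + 2*I)*5 = (-28 + 6) + (-10 + 10*I) = -22 + (-10 + 10*I) = -32 + 10*I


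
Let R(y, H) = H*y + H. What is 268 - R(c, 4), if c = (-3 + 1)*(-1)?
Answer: 256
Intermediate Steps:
c = 2 (c = -2*(-1) = 2)
R(y, H) = H + H*y
268 - R(c, 4) = 268 - 4*(1 + 2) = 268 - 4*3 = 268 - 1*12 = 268 - 12 = 256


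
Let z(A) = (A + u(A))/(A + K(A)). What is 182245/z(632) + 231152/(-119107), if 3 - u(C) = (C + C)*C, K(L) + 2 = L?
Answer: -27578307412706/95072755791 ≈ -290.08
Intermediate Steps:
K(L) = -2 + L
u(C) = 3 - 2*C² (u(C) = 3 - (C + C)*C = 3 - 2*C*C = 3 - 2*C²)
z(A) = (3 + A - 2*A²)/(-2 + 2*A) (z(A) = (A + (3 - 2*A²))/(A + (-2 + A)) = (3 + A - 2*A²)/(-2 + 2*A))
182245/z(632) + 231152/(-119107) = 182245/(((3 + 632 - 2*632²)/(2*(-1 + 632)))) + 231152/(-119107) = 182245/(((½)*(3 + 632 - 2*399424)/631)) + 231152*(-1/119107) = 182245/(((½)*(1/631)*(3 + 632 - 798848))) - 231152/119107 = 182245/(((½)*(1/631)*(-798213))) - 231152/119107 = 182245/(-798213/1262) - 231152/119107 = 182245*(-1262/798213) - 231152/119107 = -229993190/798213 - 231152/119107 = -27578307412706/95072755791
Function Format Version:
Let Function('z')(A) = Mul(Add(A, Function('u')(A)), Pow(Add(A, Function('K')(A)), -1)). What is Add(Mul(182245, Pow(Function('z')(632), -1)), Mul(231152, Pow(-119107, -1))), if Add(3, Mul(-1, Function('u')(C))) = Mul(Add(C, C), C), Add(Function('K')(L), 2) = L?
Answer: Rational(-27578307412706, 95072755791) ≈ -290.08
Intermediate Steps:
Function('K')(L) = Add(-2, L)
Function('u')(C) = Add(3, Mul(-2, Pow(C, 2))) (Function('u')(C) = Add(3, Mul(-1, Mul(Add(C, C), C))) = Add(3, Mul(-1, Mul(Mul(2, C), C))) = Add(3, Mul(-1, Mul(2, Pow(C, 2)))) = Add(3, Mul(-2, Pow(C, 2))))
Function('z')(A) = Mul(Pow(Add(-2, Mul(2, A)), -1), Add(3, A, Mul(-2, Pow(A, 2)))) (Function('z')(A) = Mul(Add(A, Add(3, Mul(-2, Pow(A, 2)))), Pow(Add(A, Add(-2, A)), -1)) = Mul(Add(3, A, Mul(-2, Pow(A, 2))), Pow(Add(-2, Mul(2, A)), -1)) = Mul(Pow(Add(-2, Mul(2, A)), -1), Add(3, A, Mul(-2, Pow(A, 2)))))
Add(Mul(182245, Pow(Function('z')(632), -1)), Mul(231152, Pow(-119107, -1))) = Add(Mul(182245, Pow(Mul(Rational(1, 2), Pow(Add(-1, 632), -1), Add(3, 632, Mul(-2, Pow(632, 2)))), -1)), Mul(231152, Pow(-119107, -1))) = Add(Mul(182245, Pow(Mul(Rational(1, 2), Pow(631, -1), Add(3, 632, Mul(-2, 399424))), -1)), Mul(231152, Rational(-1, 119107))) = Add(Mul(182245, Pow(Mul(Rational(1, 2), Rational(1, 631), Add(3, 632, -798848)), -1)), Rational(-231152, 119107)) = Add(Mul(182245, Pow(Mul(Rational(1, 2), Rational(1, 631), -798213), -1)), Rational(-231152, 119107)) = Add(Mul(182245, Pow(Rational(-798213, 1262), -1)), Rational(-231152, 119107)) = Add(Mul(182245, Rational(-1262, 798213)), Rational(-231152, 119107)) = Add(Rational(-229993190, 798213), Rational(-231152, 119107)) = Rational(-27578307412706, 95072755791)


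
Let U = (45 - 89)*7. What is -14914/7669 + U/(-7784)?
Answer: -4061733/2131982 ≈ -1.9051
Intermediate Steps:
U = -308 (U = -44*7 = -308)
-14914/7669 + U/(-7784) = -14914/7669 - 308/(-7784) = -14914*1/7669 - 308*(-1/7784) = -14914/7669 + 11/278 = -4061733/2131982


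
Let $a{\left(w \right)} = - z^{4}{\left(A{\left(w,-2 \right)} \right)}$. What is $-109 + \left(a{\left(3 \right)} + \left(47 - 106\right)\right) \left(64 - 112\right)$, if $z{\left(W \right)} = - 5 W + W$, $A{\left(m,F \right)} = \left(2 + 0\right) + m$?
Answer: $7682723$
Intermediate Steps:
$A{\left(m,F \right)} = 2 + m$
$z{\left(W \right)} = - 4 W$
$a{\left(w \right)} = - \left(-8 - 4 w\right)^{4}$ ($a{\left(w \right)} = - \left(- 4 \left(2 + w\right)\right)^{4} = - \left(-8 - 4 w\right)^{4}$)
$-109 + \left(a{\left(3 \right)} + \left(47 - 106\right)\right) \left(64 - 112\right) = -109 + \left(- 256 \left(2 + 3\right)^{4} + \left(47 - 106\right)\right) \left(64 - 112\right) = -109 + \left(- 256 \cdot 5^{4} - 59\right) \left(-48\right) = -109 + \left(\left(-256\right) 625 - 59\right) \left(-48\right) = -109 + \left(-160000 - 59\right) \left(-48\right) = -109 - -7682832 = -109 + 7682832 = 7682723$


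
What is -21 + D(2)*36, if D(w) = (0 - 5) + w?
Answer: -129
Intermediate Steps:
D(w) = -5 + w
-21 + D(2)*36 = -21 + (-5 + 2)*36 = -21 - 3*36 = -21 - 108 = -129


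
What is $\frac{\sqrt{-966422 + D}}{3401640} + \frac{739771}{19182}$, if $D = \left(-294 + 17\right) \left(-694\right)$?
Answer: $\frac{739771}{19182} + \frac{i \sqrt{193546}}{1700820} \approx 38.566 + 0.00025866 i$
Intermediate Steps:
$D = 192238$ ($D = \left(-277\right) \left(-694\right) = 192238$)
$\frac{\sqrt{-966422 + D}}{3401640} + \frac{739771}{19182} = \frac{\sqrt{-966422 + 192238}}{3401640} + \frac{739771}{19182} = \sqrt{-774184} \cdot \frac{1}{3401640} + 739771 \cdot \frac{1}{19182} = 2 i \sqrt{193546} \cdot \frac{1}{3401640} + \frac{739771}{19182} = \frac{i \sqrt{193546}}{1700820} + \frac{739771}{19182} = \frac{739771}{19182} + \frac{i \sqrt{193546}}{1700820}$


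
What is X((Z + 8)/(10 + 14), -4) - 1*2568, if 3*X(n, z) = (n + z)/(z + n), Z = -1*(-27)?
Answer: -7703/3 ≈ -2567.7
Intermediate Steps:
Z = 27
X(n, z) = ⅓ (X(n, z) = ((n + z)/(z + n))/3 = ((n + z)/(n + z))/3 = (⅓)*1 = ⅓)
X((Z + 8)/(10 + 14), -4) - 1*2568 = ⅓ - 1*2568 = ⅓ - 2568 = -7703/3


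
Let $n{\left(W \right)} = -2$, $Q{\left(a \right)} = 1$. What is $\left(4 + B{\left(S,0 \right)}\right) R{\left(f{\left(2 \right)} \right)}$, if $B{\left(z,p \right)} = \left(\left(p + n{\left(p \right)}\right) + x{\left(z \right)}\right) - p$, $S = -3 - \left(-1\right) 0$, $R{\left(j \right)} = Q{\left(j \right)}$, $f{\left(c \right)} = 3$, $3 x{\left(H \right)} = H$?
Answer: $1$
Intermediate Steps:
$x{\left(H \right)} = \frac{H}{3}$
$R{\left(j \right)} = 1$
$S = -3$ ($S = -3 - 0 = -3 + 0 = -3$)
$B{\left(z,p \right)} = -2 + \frac{z}{3}$ ($B{\left(z,p \right)} = \left(\left(p - 2\right) + \frac{z}{3}\right) - p = \left(\left(-2 + p\right) + \frac{z}{3}\right) - p = \left(-2 + p + \frac{z}{3}\right) - p = -2 + \frac{z}{3}$)
$\left(4 + B{\left(S,0 \right)}\right) R{\left(f{\left(2 \right)} \right)} = \left(4 + \left(-2 + \frac{1}{3} \left(-3\right)\right)\right) 1 = \left(4 - 3\right) 1 = 1 \cdot 1 = 1$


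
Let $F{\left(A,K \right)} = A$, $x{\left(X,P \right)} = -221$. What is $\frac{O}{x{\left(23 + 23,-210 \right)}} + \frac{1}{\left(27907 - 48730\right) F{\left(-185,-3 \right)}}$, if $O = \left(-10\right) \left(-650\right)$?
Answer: $- \frac{1926127483}{65488335} \approx -29.412$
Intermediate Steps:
$O = 6500$
$\frac{O}{x{\left(23 + 23,-210 \right)}} + \frac{1}{\left(27907 - 48730\right) F{\left(-185,-3 \right)}} = \frac{6500}{-221} + \frac{1}{\left(27907 - 48730\right) \left(-185\right)} = 6500 \left(- \frac{1}{221}\right) + \frac{1}{-20823} \left(- \frac{1}{185}\right) = - \frac{500}{17} - - \frac{1}{3852255} = - \frac{500}{17} + \frac{1}{3852255} = - \frac{1926127483}{65488335}$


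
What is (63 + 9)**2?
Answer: 5184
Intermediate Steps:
(63 + 9)**2 = 72**2 = 5184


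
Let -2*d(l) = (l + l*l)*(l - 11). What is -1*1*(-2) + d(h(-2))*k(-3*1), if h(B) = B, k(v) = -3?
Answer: -37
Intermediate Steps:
d(l) = -(-11 + l)*(l + l²)/2 (d(l) = -(l + l*l)*(l - 11)/2 = -(l + l²)*(-11 + l)/2 = -(-11 + l)*(l + l²)/2)
-1*1*(-2) + d(h(-2))*k(-3*1) = -1*1*(-2) + ((½)*(-2)*(11 - 1*(-2)² + 10*(-2)))*(-3) = -1*(-2) + ((½)*(-2)*(11 - 1*4 - 20))*(-3) = 2 + ((½)*(-2)*(11 - 4 - 20))*(-3) = 2 + ((½)*(-2)*(-13))*(-3) = 2 + 13*(-3) = 2 - 39 = -37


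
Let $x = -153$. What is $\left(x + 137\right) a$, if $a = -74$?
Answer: $1184$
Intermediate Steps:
$\left(x + 137\right) a = \left(-153 + 137\right) \left(-74\right) = \left(-16\right) \left(-74\right) = 1184$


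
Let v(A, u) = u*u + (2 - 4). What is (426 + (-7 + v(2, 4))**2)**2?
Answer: 225625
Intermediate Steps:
v(A, u) = -2 + u**2 (v(A, u) = u**2 - 2 = -2 + u**2)
(426 + (-7 + v(2, 4))**2)**2 = (426 + (-7 + (-2 + 4**2))**2)**2 = (426 + (-7 + (-2 + 16))**2)**2 = (426 + (-7 + 14)**2)**2 = (426 + 7**2)**2 = (426 + 49)**2 = 475**2 = 225625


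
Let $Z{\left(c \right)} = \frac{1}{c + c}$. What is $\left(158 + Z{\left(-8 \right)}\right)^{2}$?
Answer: $\frac{6385729}{256} \approx 24944.0$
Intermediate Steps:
$Z{\left(c \right)} = \frac{1}{2 c}$
$\left(158 + Z{\left(-8 \right)}\right)^{2} = \left(158 + \frac{1}{2 \left(-8\right)}\right)^{2} = \left(158 + \frac{1}{2} \left(- \frac{1}{8}\right)\right)^{2} = \left(158 - \frac{1}{16}\right)^{2} = \left(\frac{2527}{16}\right)^{2} = \frac{6385729}{256}$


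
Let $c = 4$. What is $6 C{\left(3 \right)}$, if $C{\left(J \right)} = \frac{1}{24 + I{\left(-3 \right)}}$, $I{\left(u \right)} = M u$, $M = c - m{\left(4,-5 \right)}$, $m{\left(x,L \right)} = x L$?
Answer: $- \frac{1}{8} \approx -0.125$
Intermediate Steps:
$m{\left(x,L \right)} = L x$
$M = 24$ ($M = 4 - \left(-5\right) 4 = 4 - -20 = 4 + 20 = 24$)
$I{\left(u \right)} = 24 u$
$C{\left(J \right)} = - \frac{1}{48}$ ($C{\left(J \right)} = \frac{1}{24 + 24 \left(-3\right)} = \frac{1}{24 - 72} = \frac{1}{-48} = - \frac{1}{48}$)
$6 C{\left(3 \right)} = 6 \left(- \frac{1}{48}\right) = - \frac{1}{8}$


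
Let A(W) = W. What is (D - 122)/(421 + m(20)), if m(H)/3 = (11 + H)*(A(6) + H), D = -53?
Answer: -175/2839 ≈ -0.061641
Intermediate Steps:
m(H) = 3*(6 + H)*(11 + H) (m(H) = 3*((11 + H)*(6 + H)) = 3*((6 + H)*(11 + H)) = 3*(6 + H)*(11 + H))
(D - 122)/(421 + m(20)) = (-53 - 122)/(421 + (198 + 3*20**2 + 51*20)) = -175/(421 + (198 + 3*400 + 1020)) = -175/(421 + (198 + 1200 + 1020)) = -175/(421 + 2418) = -175/2839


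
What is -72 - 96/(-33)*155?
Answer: 4168/11 ≈ 378.91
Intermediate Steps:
-72 - 96/(-33)*155 = -72 - 96*(-1/33)*155 = -72 + (32/11)*155 = -72 + 4960/11 = 4168/11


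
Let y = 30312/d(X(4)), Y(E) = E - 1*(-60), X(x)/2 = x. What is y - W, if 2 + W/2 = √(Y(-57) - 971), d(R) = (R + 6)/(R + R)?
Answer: 242524/7 - 44*I*√2 ≈ 34646.0 - 62.225*I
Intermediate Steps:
X(x) = 2*x
Y(E) = 60 + E (Y(E) = E + 60 = 60 + E)
d(R) = (6 + R)/(2*R) (d(R) = (6 + R)/((2*R)) = (6 + R)*(1/(2*R)) = (6 + R)/(2*R))
W = -4 + 44*I*√2 (W = -4 + 2*√((60 - 57) - 971) = -4 + 2*√(3 - 971) = -4 + 2*√(-968) = -4 + 2*(22*I*√2) = -4 + 44*I*√2 ≈ -4.0 + 62.225*I)
y = 242496/7 (y = 30312/(((6 + 2*4)/(2*((2*4))))) = 30312/(((½)*(6 + 8)/8)) = 30312/(((½)*(⅛)*14)) = 30312/(7/8) = 30312*(8/7) = 242496/7 ≈ 34642.)
y - W = 242496/7 - (-4 + 44*I*√2) = 242496/7 + (4 - 44*I*√2) = 242524/7 - 44*I*√2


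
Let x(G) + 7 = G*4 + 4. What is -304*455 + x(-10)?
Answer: -138363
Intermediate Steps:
x(G) = -3 + 4*G (x(G) = -7 + (G*4 + 4) = -7 + (4*G + 4) = -7 + (4 + 4*G) = -3 + 4*G)
-304*455 + x(-10) = -304*455 + (-3 + 4*(-10)) = -138320 + (-3 - 40) = -138320 - 43 = -138363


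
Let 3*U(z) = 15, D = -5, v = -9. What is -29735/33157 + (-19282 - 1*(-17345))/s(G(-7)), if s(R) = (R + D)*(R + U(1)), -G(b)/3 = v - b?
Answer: -64552194/364727 ≈ -176.99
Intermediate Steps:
U(z) = 5 (U(z) = (⅓)*15 = 5)
G(b) = 27 + 3*b (G(b) = -3*(-9 - b) = 27 + 3*b)
s(R) = (-5 + R)*(5 + R) (s(R) = (R - 5)*(R + 5) = (-5 + R)*(5 + R))
-29735/33157 + (-19282 - 1*(-17345))/s(G(-7)) = -29735/33157 + (-19282 - 1*(-17345))/(-25 + (27 + 3*(-7))²) = -29735*1/33157 + (-19282 + 17345)/(-25 + (27 - 21)²) = -29735/33157 - 1937/(-25 + 6²) = -29735/33157 - 1937/(-25 + 36) = -29735/33157 - 1937/11 = -64552194/364727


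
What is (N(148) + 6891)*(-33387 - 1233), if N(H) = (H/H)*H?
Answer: -243690180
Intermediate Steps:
N(H) = H (N(H) = 1*H = H)
(N(148) + 6891)*(-33387 - 1233) = (148 + 6891)*(-33387 - 1233) = 7039*(-34620) = -243690180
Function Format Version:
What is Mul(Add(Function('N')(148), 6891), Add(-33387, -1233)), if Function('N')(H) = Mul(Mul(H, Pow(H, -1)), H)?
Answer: -243690180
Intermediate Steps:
Function('N')(H) = H (Function('N')(H) = Mul(1, H) = H)
Mul(Add(Function('N')(148), 6891), Add(-33387, -1233)) = Mul(Add(148, 6891), Add(-33387, -1233)) = Mul(7039, -34620) = -243690180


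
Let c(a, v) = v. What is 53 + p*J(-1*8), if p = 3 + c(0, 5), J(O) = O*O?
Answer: 565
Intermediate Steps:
J(O) = O²
p = 8 (p = 3 + 5 = 8)
53 + p*J(-1*8) = 53 + 8*(-1*8)² = 53 + 8*(-8)² = 53 + 8*64 = 53 + 512 = 565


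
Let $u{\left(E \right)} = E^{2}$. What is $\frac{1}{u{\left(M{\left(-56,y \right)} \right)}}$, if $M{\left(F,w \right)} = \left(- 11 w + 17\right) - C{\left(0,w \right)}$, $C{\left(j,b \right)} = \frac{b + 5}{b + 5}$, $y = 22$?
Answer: $\frac{1}{51076} \approx 1.9579 \cdot 10^{-5}$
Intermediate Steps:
$C{\left(j,b \right)} = 1$ ($C{\left(j,b \right)} = \frac{5 + b}{5 + b} = 1$)
$M{\left(F,w \right)} = 16 - 11 w$ ($M{\left(F,w \right)} = \left(- 11 w + 17\right) - 1 = \left(17 - 11 w\right) - 1 = 16 - 11 w$)
$\frac{1}{u{\left(M{\left(-56,y \right)} \right)}} = \frac{1}{\left(16 - 242\right)^{2}} = \frac{1}{\left(-226\right)^{2}} = \frac{1}{51076}$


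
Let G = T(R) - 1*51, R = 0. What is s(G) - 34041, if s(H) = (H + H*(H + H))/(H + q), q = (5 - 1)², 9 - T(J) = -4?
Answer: -375876/11 ≈ -34171.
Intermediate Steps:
T(J) = 13 (T(J) = 9 - 1*(-4) = 9 + 4 = 13)
G = -38 (G = 13 - 1*51 = 13 - 51 = -38)
q = 16 (q = 4² = 16)
s(H) = (H + 2*H²)/(16 + H) (s(H) = (H + H*(H + H))/(H + 16) = (H + H*(2*H))/(16 + H) = (H + 2*H²)/(16 + H))
s(G) - 34041 = -38*(1 + 2*(-38))/(16 - 38) - 34041 = -38*(1 - 76)/(-22) - 34041 = -38*(-1/22)*(-75) - 34041 = -1425/11 - 34041 = -375876/11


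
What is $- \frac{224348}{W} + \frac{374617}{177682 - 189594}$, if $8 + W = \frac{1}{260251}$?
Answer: $\frac{694723503321057}{24800867384} \approx 28012.0$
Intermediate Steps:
$W = - \frac{2082007}{260251}$ ($W = -8 + \frac{1}{260251} = - \frac{2082007}{260251} \approx -8.0$)
$- \frac{224348}{W} + \frac{374617}{177682 - 189594} = - \frac{224348}{- \frac{2082007}{260251}} + \frac{374617}{177682 - 189594} = \left(-224348\right) \left(- \frac{260251}{2082007}\right) + \frac{374617}{177682 - 189594} = \frac{58386791348}{2082007} + \frac{374617}{-11912} = \frac{58386791348}{2082007} + 374617 \left(- \frac{1}{11912}\right) = \frac{58386791348}{2082007} - \frac{374617}{11912} = \frac{694723503321057}{24800867384}$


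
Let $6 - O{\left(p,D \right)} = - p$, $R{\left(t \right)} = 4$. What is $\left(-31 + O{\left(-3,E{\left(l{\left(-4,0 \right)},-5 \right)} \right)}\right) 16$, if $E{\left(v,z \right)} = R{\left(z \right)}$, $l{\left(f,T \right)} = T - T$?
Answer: $-448$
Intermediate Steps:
$l{\left(f,T \right)} = 0$
$E{\left(v,z \right)} = 4$
$O{\left(p,D \right)} = 6 + p$ ($O{\left(p,D \right)} = 6 - - p = 6 + p$)
$\left(-31 + O{\left(-3,E{\left(l{\left(-4,0 \right)},-5 \right)} \right)}\right) 16 = \left(-31 + \left(6 - 3\right)\right) 16 = \left(-31 + 3\right) 16 = \left(-28\right) 16 = -448$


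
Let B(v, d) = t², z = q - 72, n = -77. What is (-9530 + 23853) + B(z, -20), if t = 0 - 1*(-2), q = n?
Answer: 14327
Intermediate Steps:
q = -77
z = -149 (z = -77 - 72 = -149)
t = 2 (t = 0 + 2 = 2)
B(v, d) = 4 (B(v, d) = 2² = 4)
(-9530 + 23853) + B(z, -20) = (-9530 + 23853) + 4 = 14323 + 4 = 14327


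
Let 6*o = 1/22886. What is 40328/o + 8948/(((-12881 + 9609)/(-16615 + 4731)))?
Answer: 2264924268286/409 ≈ 5.5377e+9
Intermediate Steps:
o = 1/137316 (o = (1/6)/22886 = (1/6)*(1/22886) = 1/137316 ≈ 7.2825e-6)
40328/o + 8948/(((-12881 + 9609)/(-16615 + 4731))) = 40328/(1/137316) + 8948/(((-12881 + 9609)/(-16615 + 4731))) = 40328*137316 + 8948/((-3272/(-11884))) = 5537679648 + 8948/((-3272*(-1/11884))) = 5537679648 + 8948/(818/2971) = 5537679648 + 8948*(2971/818) = 5537679648 + 13292254/409 = 2264924268286/409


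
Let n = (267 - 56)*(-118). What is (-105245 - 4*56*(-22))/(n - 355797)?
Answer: 14331/54385 ≈ 0.26351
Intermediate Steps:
n = -24898 (n = 211*(-118) = -24898)
(-105245 - 4*56*(-22))/(n - 355797) = (-105245 - 4*56*(-22))/(-24898 - 355797) = (-105245 - 224*(-22))/(-380695) = (-105245 + 4928)*(-1/380695) = -100317*(-1/380695) = 14331/54385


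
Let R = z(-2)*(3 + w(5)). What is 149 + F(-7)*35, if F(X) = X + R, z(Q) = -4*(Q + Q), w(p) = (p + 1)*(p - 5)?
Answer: 1584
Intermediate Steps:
w(p) = (1 + p)*(-5 + p)
z(Q) = -8*Q
R = 48 (R = (-8*(-2))*(3 + (-5 + 5**2 - 4*5)) = 16*(3 + (-5 + 25 - 20)) = 16*(3 + 0) = 16*3 = 48)
F(X) = 48 + X (F(X) = X + 48 = 48 + X)
149 + F(-7)*35 = 149 + (48 - 7)*35 = 149 + 41*35 = 149 + 1435 = 1584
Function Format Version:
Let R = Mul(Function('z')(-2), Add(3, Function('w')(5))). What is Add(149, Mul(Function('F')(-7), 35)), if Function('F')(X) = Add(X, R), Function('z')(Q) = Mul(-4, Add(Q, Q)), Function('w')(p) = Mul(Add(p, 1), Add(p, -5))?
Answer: 1584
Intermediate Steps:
Function('w')(p) = Mul(Add(1, p), Add(-5, p))
Function('z')(Q) = Mul(-8, Q) (Function('z')(Q) = Mul(-4, Mul(2, Q)) = Mul(-8, Q))
R = 48 (R = Mul(Mul(-8, -2), Add(3, Add(-5, Pow(5, 2), Mul(-4, 5)))) = Mul(16, Add(3, Add(-5, 25, -20))) = Mul(16, Add(3, 0)) = Mul(16, 3) = 48)
Function('F')(X) = Add(48, X) (Function('F')(X) = Add(X, 48) = Add(48, X))
Add(149, Mul(Function('F')(-7), 35)) = Add(149, Mul(Add(48, -7), 35)) = Add(149, Mul(41, 35)) = Add(149, 1435) = 1584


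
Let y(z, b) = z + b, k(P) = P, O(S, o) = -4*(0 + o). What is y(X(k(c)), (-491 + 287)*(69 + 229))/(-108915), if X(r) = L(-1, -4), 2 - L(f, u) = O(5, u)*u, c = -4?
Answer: 20242/36305 ≈ 0.55755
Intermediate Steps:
O(S, o) = -4*o
L(f, u) = 2 + 4*u² (L(f, u) = 2 - (-4*u)*u = 2 - (-4)*u² = 2 + 4*u²)
X(r) = 66 (X(r) = 2 + 4*(-4)² = 2 + 4*16 = 2 + 64 = 66)
y(z, b) = b + z
y(X(k(c)), (-491 + 287)*(69 + 229))/(-108915) = ((-491 + 287)*(69 + 229) + 66)/(-108915) = (-204*298 + 66)*(-1/108915) = (-60792 + 66)*(-1/108915) = -60726*(-1/108915) = 20242/36305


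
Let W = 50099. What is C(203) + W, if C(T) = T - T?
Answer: 50099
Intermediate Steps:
C(T) = 0
C(203) + W = 0 + 50099 = 50099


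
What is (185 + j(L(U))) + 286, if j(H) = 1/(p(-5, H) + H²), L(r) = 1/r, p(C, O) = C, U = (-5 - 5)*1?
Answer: 234929/499 ≈ 470.80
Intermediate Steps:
U = -10 (U = -10*1 = -10)
j(H) = 1/(-5 + H²)
(185 + j(L(U))) + 286 = (185 + 1/(-5 + (1/(-10))²)) + 286 = (185 + 1/(-5 + (-⅒)²)) + 286 = (185 + 1/(-5 + 1/100)) + 286 = (185 + 1/(-499/100)) + 286 = (185 - 100/499) + 286 = 92215/499 + 286 = 234929/499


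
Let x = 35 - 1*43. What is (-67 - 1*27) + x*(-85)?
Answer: 586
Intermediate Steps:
x = -8 (x = 35 - 43 = -8)
(-67 - 1*27) + x*(-85) = (-67 - 1*27) - 8*(-85) = (-67 - 27) + 680 = -94 + 680 = 586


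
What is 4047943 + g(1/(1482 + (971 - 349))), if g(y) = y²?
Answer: 17919498839489/4426816 ≈ 4.0479e+6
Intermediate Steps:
4047943 + g(1/(1482 + (971 - 349))) = 4047943 + (1/(1482 + (971 - 349)))² = 4047943 + (1/(1482 + 622))² = 4047943 + (1/2104)² = 4047943 + 1/4426816 = 17919498839489/4426816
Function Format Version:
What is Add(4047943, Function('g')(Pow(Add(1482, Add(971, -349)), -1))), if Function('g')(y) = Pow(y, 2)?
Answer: Rational(17919498839489, 4426816) ≈ 4.0479e+6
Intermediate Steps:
Add(4047943, Function('g')(Pow(Add(1482, Add(971, -349)), -1))) = Add(4047943, Pow(Pow(Add(1482, Add(971, -349)), -1), 2)) = Add(4047943, Pow(Pow(Add(1482, 622), -1), 2)) = Add(4047943, Pow(Pow(2104, -1), 2)) = Add(4047943, Pow(Rational(1, 2104), 2)) = Add(4047943, Rational(1, 4426816)) = Rational(17919498839489, 4426816)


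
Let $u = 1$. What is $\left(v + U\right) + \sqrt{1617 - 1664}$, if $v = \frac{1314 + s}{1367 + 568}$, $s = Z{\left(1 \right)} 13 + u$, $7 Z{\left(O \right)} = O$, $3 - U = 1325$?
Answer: $- \frac{17897272}{13545} + i \sqrt{47} \approx -1321.3 + 6.8557 i$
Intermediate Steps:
$U = -1322$ ($U = 3 - 1325 = -1322$)
$Z{\left(O \right)} = \frac{O}{7}$
$s = \frac{20}{7}$ ($s = \frac{1}{7} \cdot 1 \cdot 13 + 1 = \frac{1}{7} \cdot 13 + 1 = \frac{13}{7} + 1 = \frac{20}{7} \approx 2.8571$)
$v = \frac{9218}{13545}$ ($v = \frac{1314 + \frac{20}{7}}{1367 + 568} = \frac{9218}{7 \cdot 1935} = \frac{9218}{7} \cdot \frac{1}{1935} = \frac{9218}{13545} \approx 0.68055$)
$\left(v + U\right) + \sqrt{1617 - 1664} = \left(\frac{9218}{13545} - 1322\right) + \sqrt{1617 - 1664} = - \frac{17897272}{13545} + \sqrt{-47} = - \frac{17897272}{13545} + i \sqrt{47}$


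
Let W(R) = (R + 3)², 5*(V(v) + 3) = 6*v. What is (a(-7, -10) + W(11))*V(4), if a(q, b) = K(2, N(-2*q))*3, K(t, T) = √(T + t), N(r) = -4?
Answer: 1764/5 + 27*I*√2/5 ≈ 352.8 + 7.6368*I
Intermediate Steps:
V(v) = -3 + 6*v/5 (V(v) = -3 + (6*v)/5 = -3 + 6*v/5)
a(q, b) = 3*I*√2 (a(q, b) = √(-4 + 2)*3 = √(-2)*3 = (I*√2)*3 = 3*I*√2)
W(R) = (3 + R)²
(a(-7, -10) + W(11))*V(4) = (3*I*√2 + (3 + 11)²)*(-3 + (6/5)*4) = (3*I*√2 + 14²)*(-3 + 24/5) = (3*I*√2 + 196)*(9/5) = (196 + 3*I*√2)*(9/5) = 1764/5 + 27*I*√2/5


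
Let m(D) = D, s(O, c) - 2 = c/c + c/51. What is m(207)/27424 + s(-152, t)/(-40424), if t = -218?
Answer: 53567341/7067247072 ≈ 0.0075797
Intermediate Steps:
s(O, c) = 3 + c/51 (s(O, c) = 2 + (c/c + c/51) = 2 + (1 + c*(1/51)) = 2 + (1 + c/51) = 3 + c/51)
m(207)/27424 + s(-152, t)/(-40424) = 207/27424 + (3 + (1/51)*(-218))/(-40424) = 207*(1/27424) + (3 - 218/51)*(-1/40424) = 207/27424 - 65/51*(-1/40424) = 207/27424 + 65/2061624 = 53567341/7067247072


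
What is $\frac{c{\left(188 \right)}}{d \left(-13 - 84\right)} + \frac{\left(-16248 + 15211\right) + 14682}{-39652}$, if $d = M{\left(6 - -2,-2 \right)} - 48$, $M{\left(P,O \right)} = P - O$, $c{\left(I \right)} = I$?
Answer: $- \frac{21420447}{73078636} \approx -0.29312$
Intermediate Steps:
$d = -38$ ($d = \left(\left(6 - -2\right) - -2\right) - 48 = \left(\left(6 + 2\right) + 2\right) - 48 = \left(8 + 2\right) - 48 = 10 - 48 = -38$)
$\frac{c{\left(188 \right)}}{d \left(-13 - 84\right)} + \frac{\left(-16248 + 15211\right) + 14682}{-39652} = \frac{188}{\left(-38\right) \left(-13 - 84\right)} + \frac{\left(-16248 + 15211\right) + 14682}{-39652} = \frac{188}{\left(-38\right) \left(-97\right)} + \left(-1037 + 14682\right) \left(- \frac{1}{39652}\right) = \frac{188}{3686} + 13645 \left(- \frac{1}{39652}\right) = 188 \cdot \frac{1}{3686} - \frac{13645}{39652} = \frac{94}{1843} - \frac{13645}{39652} = - \frac{21420447}{73078636}$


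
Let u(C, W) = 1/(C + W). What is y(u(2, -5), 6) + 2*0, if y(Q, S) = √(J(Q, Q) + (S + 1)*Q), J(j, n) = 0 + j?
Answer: 2*I*√6/3 ≈ 1.633*I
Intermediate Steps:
J(j, n) = j
y(Q, S) = √(Q + Q*(1 + S)) (y(Q, S) = √(Q + (S + 1)*Q) = √(Q + (1 + S)*Q) = √(Q + Q*(1 + S)))
y(u(2, -5), 6) + 2*0 = √((2 + 6)/(2 - 5)) + 2*0 = √(8/(-3)) + 0 = √(-⅓*8) + 0 = √(-8/3) + 0 = 2*I*√6/3 + 0 = 2*I*√6/3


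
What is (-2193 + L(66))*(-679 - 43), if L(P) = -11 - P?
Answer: 1638940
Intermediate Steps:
(-2193 + L(66))*(-679 - 43) = (-2193 + (-11 - 1*66))*(-679 - 43) = (-2193 + (-11 - 66))*(-722) = (-2193 - 77)*(-722) = -2270*(-722) = 1638940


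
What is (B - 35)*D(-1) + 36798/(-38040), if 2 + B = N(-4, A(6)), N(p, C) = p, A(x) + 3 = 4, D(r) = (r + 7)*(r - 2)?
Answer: 4672787/6340 ≈ 737.03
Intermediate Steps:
D(r) = (-2 + r)*(7 + r) (D(r) = (7 + r)*(-2 + r) = (-2 + r)*(7 + r))
A(x) = 1 (A(x) = -3 + 4 = 1)
B = -6 (B = -2 - 4 = -6)
(B - 35)*D(-1) + 36798/(-38040) = (-6 - 35)*(-14 + (-1)**2 + 5*(-1)) + 36798/(-38040) = -41*(-14 + 1 - 5) + 36798*(-1/38040) = -41*(-18) - 6133/6340 = 738 - 6133/6340 = 4672787/6340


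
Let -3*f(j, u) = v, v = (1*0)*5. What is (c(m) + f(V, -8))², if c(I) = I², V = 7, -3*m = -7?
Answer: 2401/81 ≈ 29.642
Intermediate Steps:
m = 7/3 (m = -⅓*(-7) = 7/3 ≈ 2.3333)
v = 0 (v = 0*5 = 0)
f(j, u) = 0 (f(j, u) = -⅓*0 = 0)
(c(m) + f(V, -8))² = ((7/3)² + 0)² = (49/9 + 0)² = (49/9)² = 2401/81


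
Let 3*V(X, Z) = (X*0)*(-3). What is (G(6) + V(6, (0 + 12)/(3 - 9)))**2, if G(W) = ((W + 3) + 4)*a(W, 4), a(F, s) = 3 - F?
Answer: 1521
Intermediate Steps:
V(X, Z) = 0 (V(X, Z) = ((X*0)*(-3))/3 = (0*(-3))/3 = (1/3)*0 = 0)
G(W) = (3 - W)*(7 + W) (G(W) = ((W + 3) + 4)*(3 - W) = ((3 + W) + 4)*(3 - W) = (7 + W)*(3 - W) = (3 - W)*(7 + W))
(G(6) + V(6, (0 + 12)/(3 - 9)))**2 = (-(-3 + 6)*(7 + 6) + 0)**2 = (-1*3*13 + 0)**2 = (-39 + 0)**2 = (-39)**2 = 1521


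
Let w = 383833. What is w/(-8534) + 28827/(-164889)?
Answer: -7059538795/156351414 ≈ -45.152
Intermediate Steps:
w/(-8534) + 28827/(-164889) = 383833/(-8534) + 28827/(-164889) = 383833*(-1/8534) + 28827*(-1/164889) = -383833/8534 - 3203/18321 = -7059538795/156351414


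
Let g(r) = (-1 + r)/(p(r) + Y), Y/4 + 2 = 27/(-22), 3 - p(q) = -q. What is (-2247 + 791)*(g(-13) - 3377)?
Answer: 44244200/9 ≈ 4.9160e+6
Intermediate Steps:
p(q) = 3 + q (p(q) = 3 - (-1)*q = 3 + q)
Y = -142/11 (Y = -8 + 4*(27/(-22)) = -8 + 4*(27*(-1/22)) = -8 + 4*(-27/22) = -8 - 54/11 = -142/11 ≈ -12.909)
g(r) = (-1 + r)/(-109/11 + r) (g(r) = (-1 + r)/((3 + r) - 142/11) = (-1 + r)/(-109/11 + r))
(-2247 + 791)*(g(-13) - 3377) = (-2247 + 791)*(11*(-1 - 13)/(-109 + 11*(-13)) - 3377) = -1456*(11*(-14)/(-109 - 143) - 3377) = -1456*(11*(-14)/(-252) - 3377) = -1456*(11*(-1/252)*(-14) - 3377) = -1456*(11/18 - 3377) = -1456*(-60775/18) = 44244200/9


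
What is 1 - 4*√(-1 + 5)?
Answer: -7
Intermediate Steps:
1 - 4*√(-1 + 5) = 1 - 4*√4 = 1 - 4*2 = 1 - 8 = -7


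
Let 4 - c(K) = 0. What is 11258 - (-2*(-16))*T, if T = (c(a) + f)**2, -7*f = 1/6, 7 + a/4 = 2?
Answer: 4741666/441 ≈ 10752.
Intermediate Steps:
a = -20 (a = -28 + 4*2 = -28 + 8 = -20)
c(K) = 4 (c(K) = 4 - 1*0 = 4 + 0 = 4)
f = -1/42 (f = -1/(7*6) = -1/7*1/6 = -1/42 ≈ -0.023810)
T = 27889/1764 (T = (4 - 1/42)**2 = (167/42)**2 = 27889/1764 ≈ 15.810)
11258 - (-2*(-16))*T = 11258 - (-2*(-16))*27889/1764 = 11258 - 32*27889/1764 = 11258 - 1*223112/441 = 11258 - 223112/441 = 4741666/441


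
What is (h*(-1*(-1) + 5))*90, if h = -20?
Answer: -10800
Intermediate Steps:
(h*(-1*(-1) + 5))*90 = -20*(-1*(-1) + 5)*90 = -20*(1 + 5)*90 = -20*6*90 = -120*90 = -10800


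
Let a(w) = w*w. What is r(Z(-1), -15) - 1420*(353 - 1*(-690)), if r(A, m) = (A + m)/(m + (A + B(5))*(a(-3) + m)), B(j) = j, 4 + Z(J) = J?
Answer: -4443176/3 ≈ -1.4811e+6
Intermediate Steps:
a(w) = w²
Z(J) = -4 + J
r(A, m) = (A + m)/(m + (5 + A)*(9 + m)) (r(A, m) = (A + m)/(m + (A + 5)*((-3)² + m)) = (A + m)/(m + (5 + A)*(9 + m)))
r(Z(-1), -15) - 1420*(353 - 1*(-690)) = ((-4 - 1) - 15)/(45 + 6*(-15) + 9*(-4 - 1) + (-4 - 1)*(-15)) - 1420*(353 - 1*(-690)) = (-5 - 15)/(45 - 90 + 9*(-5) - 5*(-15)) - 1420*(353 + 690) = -20/(45 - 90 - 45 + 75) - 1420*1043 = -20/(-15) - 1481060 = -1/15*(-20) - 1481060 = 4/3 - 1481060 = -4443176/3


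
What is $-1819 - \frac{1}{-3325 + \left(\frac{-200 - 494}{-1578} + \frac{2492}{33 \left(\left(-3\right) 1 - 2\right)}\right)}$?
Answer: $- \frac{263617960439}{144924686} \approx -1819.0$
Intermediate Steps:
$-1819 - \frac{1}{-3325 + \left(\frac{-200 - 494}{-1578} + \frac{2492}{33 \left(\left(-3\right) 1 - 2\right)}\right)} = -1819 - \frac{1}{-3325 + \left(\left(-200 - 494\right) \left(- \frac{1}{1578}\right) + \frac{2492}{33 \left(-3 - 2\right)}\right)} = -1819 - \frac{1}{-3325 + \left(\left(-694\right) \left(- \frac{1}{1578}\right) + \frac{2492}{33 \left(-5\right)}\right)} = -1819 - \frac{1}{-3325 + \left(\frac{347}{789} + \frac{2492}{-165}\right)} = -1819 - \frac{1}{-3325 + \left(\frac{347}{789} + 2492 \left(- \frac{1}{165}\right)\right)} = -1819 - \frac{1}{-3325 + \left(\frac{347}{789} - \frac{2492}{165}\right)} = -1819 - \frac{1}{-3325 - \frac{636311}{43395}} = -1819 - \frac{1}{- \frac{144924686}{43395}} = -1819 - - \frac{43395}{144924686} = -1819 + \frac{43395}{144924686} = - \frac{263617960439}{144924686}$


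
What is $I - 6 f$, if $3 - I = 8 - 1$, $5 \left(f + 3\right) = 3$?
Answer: $\frac{52}{5} \approx 10.4$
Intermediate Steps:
$f = - \frac{12}{5}$ ($f = -3 + \frac{1}{5} \cdot 3 = -3 + \frac{3}{5} = - \frac{12}{5} \approx -2.4$)
$I = -4$ ($I = 3 - \left(8 - 1\right) = 3 - 7 = -4$)
$I - 6 f = -4 - - \frac{72}{5} = -4 + \frac{72}{5} = \frac{52}{5}$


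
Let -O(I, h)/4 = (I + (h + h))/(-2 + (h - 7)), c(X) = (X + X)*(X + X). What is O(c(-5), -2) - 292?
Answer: -2828/11 ≈ -257.09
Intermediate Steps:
c(X) = 4*X**2 (c(X) = (2*X)*(2*X) = 4*X**2)
O(I, h) = -4*(I + 2*h)/(-9 + h) (O(I, h) = -4*(I + (h + h))/(-2 + (h - 7)) = -4*(I + 2*h)/(-2 + (-7 + h)) = -4*(I + 2*h)/(-9 + h))
O(c(-5), -2) - 292 = 4*(-4*(-5)**2 - 2*(-2))/(-9 - 2) - 292 = 4*(-4*25 + 4)/(-11) - 292 = 4*(-1/11)*(-1*100 + 4) - 292 = 4*(-1/11)*(-100 + 4) - 292 = 4*(-1/11)*(-96) - 292 = 384/11 - 292 = -2828/11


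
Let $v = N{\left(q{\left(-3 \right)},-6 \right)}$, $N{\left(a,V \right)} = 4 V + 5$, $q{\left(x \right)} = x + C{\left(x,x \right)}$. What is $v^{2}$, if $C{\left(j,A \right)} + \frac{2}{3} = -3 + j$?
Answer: $361$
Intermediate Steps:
$C{\left(j,A \right)} = - \frac{11}{3} + j$ ($C{\left(j,A \right)} = - \frac{2}{3} + \left(-3 + j\right) = - \frac{11}{3} + j$)
$q{\left(x \right)} = - \frac{11}{3} + 2 x$ ($q{\left(x \right)} = x + \left(- \frac{11}{3} + x\right) = - \frac{11}{3} + 2 x$)
$N{\left(a,V \right)} = 5 + 4 V$
$v = -19$ ($v = 5 + 4 \left(-6\right) = 5 - 24 = -19$)
$v^{2} = \left(-19\right)^{2} = 361$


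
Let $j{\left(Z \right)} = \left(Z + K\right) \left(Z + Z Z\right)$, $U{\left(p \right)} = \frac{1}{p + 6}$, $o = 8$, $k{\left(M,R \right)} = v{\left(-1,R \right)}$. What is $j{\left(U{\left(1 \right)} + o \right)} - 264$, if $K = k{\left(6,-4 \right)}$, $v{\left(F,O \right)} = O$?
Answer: $\frac{15240}{343} \approx 44.431$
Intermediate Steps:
$k{\left(M,R \right)} = R$
$U{\left(p \right)} = \frac{1}{6 + p}$
$K = -4$
$j{\left(Z \right)} = \left(-4 + Z\right) \left(Z + Z^{2}\right)$ ($j{\left(Z \right)} = \left(Z - 4\right) \left(Z + Z Z\right) = \left(-4 + Z\right) \left(Z + Z^{2}\right)$)
$j{\left(U{\left(1 \right)} + o \right)} - 264 = \left(\frac{1}{6 + 1} + 8\right) \left(-4 + \left(\frac{1}{6 + 1} + 8\right)^{2} - 3 \left(\frac{1}{6 + 1} + 8\right)\right) - 264 = \left(\frac{1}{7} + 8\right) \left(-4 + \left(\frac{1}{7} + 8\right)^{2} - 3 \left(\frac{1}{7} + 8\right)\right) - 264 = \frac{57 \left(-4 + \left(\frac{57}{7}\right)^{2} - \frac{171}{7}\right)}{7} - 264 = \frac{57 \left(-4 + \frac{3249}{49} - \frac{171}{7}\right)}{7} - 264 = \frac{57}{7} \cdot \frac{1856}{49} - 264 = \frac{105792}{343} - 264 = \frac{15240}{343}$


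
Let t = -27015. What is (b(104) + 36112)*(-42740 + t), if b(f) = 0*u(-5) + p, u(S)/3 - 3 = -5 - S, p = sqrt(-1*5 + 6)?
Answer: -2519062315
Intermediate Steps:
p = 1 (p = sqrt(-5 + 6) = sqrt(1) = 1)
u(S) = -6 - 3*S (u(S) = 9 + 3*(-5 - S) = 9 + (-15 - 3*S) = -6 - 3*S)
b(f) = 1 (b(f) = 0*(-6 - 3*(-5)) + 1 = 0*(-6 + 15) + 1 = 0*9 + 1 = 0 + 1 = 1)
(b(104) + 36112)*(-42740 + t) = (1 + 36112)*(-42740 - 27015) = 36113*(-69755) = -2519062315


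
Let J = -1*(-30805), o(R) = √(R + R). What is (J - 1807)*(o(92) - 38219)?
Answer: -1108274562 + 57996*√46 ≈ -1.1079e+9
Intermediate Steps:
o(R) = √2*√R (o(R) = √(2*R) = √2*√R)
J = 30805
(J - 1807)*(o(92) - 38219) = (30805 - 1807)*(√2*√92 - 38219) = 28998*(√2*(2*√23) - 38219) = 28998*(2*√46 - 38219) = 28998*(-38219 + 2*√46) = -1108274562 + 57996*√46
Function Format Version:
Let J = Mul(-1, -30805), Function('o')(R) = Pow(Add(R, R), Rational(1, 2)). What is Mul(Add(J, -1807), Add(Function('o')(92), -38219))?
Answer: Add(-1108274562, Mul(57996, Pow(46, Rational(1, 2)))) ≈ -1.1079e+9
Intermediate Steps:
Function('o')(R) = Mul(Pow(2, Rational(1, 2)), Pow(R, Rational(1, 2))) (Function('o')(R) = Pow(Mul(2, R), Rational(1, 2)) = Mul(Pow(2, Rational(1, 2)), Pow(R, Rational(1, 2))))
J = 30805
Mul(Add(J, -1807), Add(Function('o')(92), -38219)) = Mul(Add(30805, -1807), Add(Mul(Pow(2, Rational(1, 2)), Pow(92, Rational(1, 2))), -38219)) = Mul(28998, Add(Mul(Pow(2, Rational(1, 2)), Mul(2, Pow(23, Rational(1, 2)))), -38219)) = Mul(28998, Add(Mul(2, Pow(46, Rational(1, 2))), -38219)) = Mul(28998, Add(-38219, Mul(2, Pow(46, Rational(1, 2))))) = Add(-1108274562, Mul(57996, Pow(46, Rational(1, 2))))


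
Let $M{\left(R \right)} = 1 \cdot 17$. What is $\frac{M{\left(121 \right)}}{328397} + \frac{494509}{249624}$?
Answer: $\frac{162399515681}{81975772728} \approx 1.9811$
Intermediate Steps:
$M{\left(R \right)} = 17$
$\frac{M{\left(121 \right)}}{328397} + \frac{494509}{249624} = \frac{17}{328397} + \frac{494509}{249624} = \frac{162399515681}{81975772728}$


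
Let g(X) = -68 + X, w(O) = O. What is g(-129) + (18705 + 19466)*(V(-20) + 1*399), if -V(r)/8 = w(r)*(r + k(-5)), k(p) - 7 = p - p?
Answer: -64165648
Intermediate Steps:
k(p) = 7 (k(p) = 7 + (p - p) = 7 + 0 = 7)
V(r) = -8*r*(7 + r) (V(r) = -8*r*(r + 7) = -8*r*(7 + r))
g(-129) + (18705 + 19466)*(V(-20) + 1*399) = (-68 - 129) + (18705 + 19466)*(-8*(-20)*(7 - 20) + 1*399) = -197 + 38171*(-8*(-20)*(-13) + 399) = -197 + 38171*(-2080 + 399) = -197 + 38171*(-1681) = -197 - 64165451 = -64165648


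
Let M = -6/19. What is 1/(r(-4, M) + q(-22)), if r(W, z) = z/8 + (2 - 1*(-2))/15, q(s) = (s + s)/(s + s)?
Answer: 1140/1399 ≈ 0.81487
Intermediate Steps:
q(s) = 1 (q(s) = (2*s)/((2*s)) = (2*s)*(1/(2*s)) = 1)
M = -6/19 (M = -6*1/19 = -6/19 ≈ -0.31579)
r(W, z) = 4/15 + z/8 (r(W, z) = z*(⅛) + (2 + 2)*(1/15) = z/8 + 4*(1/15) = z/8 + 4/15 = 4/15 + z/8)
1/(r(-4, M) + q(-22)) = 1/((4/15 + (⅛)*(-6/19)) + 1) = 1/((4/15 - 3/76) + 1) = 1/(259/1140 + 1) = 1/(1399/1140) = 1140/1399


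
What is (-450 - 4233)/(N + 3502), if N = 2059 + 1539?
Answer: -4683/7100 ≈ -0.65958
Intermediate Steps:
N = 3598
(-450 - 4233)/(N + 3502) = (-450 - 4233)/(3598 + 3502) = -4683/7100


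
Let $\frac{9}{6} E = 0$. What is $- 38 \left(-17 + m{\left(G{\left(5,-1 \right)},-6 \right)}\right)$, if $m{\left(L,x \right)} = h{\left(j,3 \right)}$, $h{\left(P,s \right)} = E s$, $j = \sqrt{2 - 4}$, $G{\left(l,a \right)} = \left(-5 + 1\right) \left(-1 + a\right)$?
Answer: $646$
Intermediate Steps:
$E = 0$ ($E = \frac{2}{3} \cdot 0 = 0$)
$G{\left(l,a \right)} = 4 - 4 a$ ($G{\left(l,a \right)} = - 4 \left(-1 + a\right) = 4 - 4 a$)
$j = i \sqrt{2}$ ($j = \sqrt{-2} = i \sqrt{2} \approx 1.4142 i$)
$h{\left(P,s \right)} = 0$ ($h{\left(P,s \right)} = 0 s = 0$)
$m{\left(L,x \right)} = 0$
$- 38 \left(-17 + m{\left(G{\left(5,-1 \right)},-6 \right)}\right) = - 38 \left(-17 + 0\right) = \left(-38\right) \left(-17\right) = 646$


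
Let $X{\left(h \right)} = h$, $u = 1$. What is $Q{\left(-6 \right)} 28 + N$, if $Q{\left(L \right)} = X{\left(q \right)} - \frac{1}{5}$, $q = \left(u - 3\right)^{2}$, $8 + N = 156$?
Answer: $\frac{1272}{5} \approx 254.4$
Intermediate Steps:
$N = 148$ ($N = -8 + 156 = 148$)
$q = 4$ ($q = \left(1 - 3\right)^{2} = \left(-2\right)^{2} = 4$)
$Q{\left(L \right)} = \frac{19}{5}$ ($Q{\left(L \right)} = 4 - \frac{1}{5} = \frac{19}{5}$)
$Q{\left(-6 \right)} 28 + N = \frac{19}{5} \cdot 28 + 148 = \frac{532}{5} + 148 = \frac{1272}{5}$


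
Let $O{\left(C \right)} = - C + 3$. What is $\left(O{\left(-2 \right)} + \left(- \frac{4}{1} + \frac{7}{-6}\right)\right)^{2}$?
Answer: $\frac{1}{36} \approx 0.027778$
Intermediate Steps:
$O{\left(C \right)} = 3 - C$
$\left(O{\left(-2 \right)} + \left(- \frac{4}{1} + \frac{7}{-6}\right)\right)^{2} = \left(\left(3 - -2\right) + \left(- \frac{4}{1} + \frac{7}{-6}\right)\right)^{2} = \left(\left(3 + 2\right) + \left(\left(-4\right) 1 + 7 \left(- \frac{1}{6}\right)\right)\right)^{2} = \left(5 - \frac{31}{6}\right)^{2} = \left(- \frac{1}{6}\right)^{2} = \frac{1}{36}$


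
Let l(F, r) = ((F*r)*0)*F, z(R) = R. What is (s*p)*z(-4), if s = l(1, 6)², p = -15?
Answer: 0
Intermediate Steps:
l(F, r) = 0 (l(F, r) = 0*F = 0)
s = 0 (s = 0² = 0)
(s*p)*z(-4) = (0*(-15))*(-4) = 0*(-4) = 0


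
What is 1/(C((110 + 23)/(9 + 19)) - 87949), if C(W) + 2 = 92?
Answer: -1/87859 ≈ -1.1382e-5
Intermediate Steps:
C(W) = 90 (C(W) = -2 + 92 = 90)
1/(C((110 + 23)/(9 + 19)) - 87949) = 1/(90 - 87949) = 1/(-87859) = -1/87859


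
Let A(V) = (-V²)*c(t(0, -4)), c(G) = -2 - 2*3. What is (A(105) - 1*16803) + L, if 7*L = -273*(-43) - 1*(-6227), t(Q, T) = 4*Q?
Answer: 517745/7 ≈ 73964.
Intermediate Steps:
c(G) = -8 (c(G) = -2 - 6 = -8)
A(V) = 8*V² (A(V) = -V²*(-8) = 8*V²)
L = 17966/7 (L = (-273*(-43) - 1*(-6227))/7 = (11739 + 6227)/7 = (⅐)*17966 = 17966/7 ≈ 2566.6)
(A(105) - 1*16803) + L = (8*105² - 1*16803) + 17966/7 = (8*11025 - 16803) + 17966/7 = (88200 - 16803) + 17966/7 = 71397 + 17966/7 = 517745/7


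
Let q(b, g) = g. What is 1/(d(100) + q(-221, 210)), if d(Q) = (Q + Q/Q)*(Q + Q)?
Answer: 1/20410 ≈ 4.8996e-5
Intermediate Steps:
d(Q) = 2*Q*(1 + Q) (d(Q) = (Q + 1)*(2*Q) = (1 + Q)*(2*Q) = 2*Q*(1 + Q))
1/(d(100) + q(-221, 210)) = 1/(2*100*(1 + 100) + 210) = 1/(2*100*101 + 210) = 1/(20200 + 210) = 1/20410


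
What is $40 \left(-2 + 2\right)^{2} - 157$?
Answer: $-157$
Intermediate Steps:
$40 \left(-2 + 2\right)^{2} - 157 = 40 \cdot 0^{2} - 157 = 40 \cdot 0 - 157 = 0 - 157 = -157$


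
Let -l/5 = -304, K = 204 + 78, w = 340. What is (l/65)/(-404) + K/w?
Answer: 172213/223210 ≈ 0.77153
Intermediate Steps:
K = 282
l = 1520 (l = -5*(-304) = 1520)
(l/65)/(-404) + K/w = (1520/65)/(-404) + 282/340 = (1520*(1/65))*(-1/404) + 282*(1/340) = (304/13)*(-1/404) + 141/170 = -76/1313 + 141/170 = 172213/223210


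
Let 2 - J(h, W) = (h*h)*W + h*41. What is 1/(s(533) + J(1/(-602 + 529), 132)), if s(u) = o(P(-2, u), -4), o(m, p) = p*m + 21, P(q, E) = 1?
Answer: 5329/104112 ≈ 0.051185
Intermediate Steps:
o(m, p) = 21 + m*p (o(m, p) = m*p + 21 = 21 + m*p)
s(u) = 17 (s(u) = 21 + 1*(-4) = 21 - 4 = 17)
J(h, W) = 2 - 41*h - W*h² (J(h, W) = 2 - ((h*h)*W + h*41) = 2 - (h²*W + 41*h) = 2 - (W*h² + 41*h) = 2 - (41*h + W*h²) = 2 + (-41*h - W*h²) = 2 - 41*h - W*h²)
1/(s(533) + J(1/(-602 + 529), 132)) = 1/(17 + (2 - 41/(-602 + 529) - 1*132*(1/(-602 + 529))²)) = 1/(17 + (2 - 41/(-73) - 1*132*(1/(-73))²)) = 1/(17 + (2 - 41*(-1/73) - 1*132*(-1/73)²)) = 1/(17 + (2 + 41/73 - 1*132*1/5329)) = 1/(17 + (2 + 41/73 - 132/5329)) = 1/(17 + 13519/5329) = 1/(104112/5329) = 5329/104112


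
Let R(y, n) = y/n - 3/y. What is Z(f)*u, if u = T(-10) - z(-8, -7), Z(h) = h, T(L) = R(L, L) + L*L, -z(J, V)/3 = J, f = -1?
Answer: -773/10 ≈ -77.300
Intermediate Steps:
R(y, n) = -3/y + y/n
z(J, V) = -3*J
T(L) = 1 + L² - 3/L (T(L) = (-3/L + L/L) + L*L = (-3/L + 1) + L² = (1 - 3/L) + L² = 1 + L² - 3/L)
u = 773/10 (u = (-3 - 10 + (-10)³)/(-10) - (-3)*(-8) = -(-3 - 10 - 1000)/10 - 1*24 = -⅒*(-1013) - 24 = 1013/10 - 24 = 773/10 ≈ 77.300)
Z(f)*u = -1*773/10 = -773/10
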